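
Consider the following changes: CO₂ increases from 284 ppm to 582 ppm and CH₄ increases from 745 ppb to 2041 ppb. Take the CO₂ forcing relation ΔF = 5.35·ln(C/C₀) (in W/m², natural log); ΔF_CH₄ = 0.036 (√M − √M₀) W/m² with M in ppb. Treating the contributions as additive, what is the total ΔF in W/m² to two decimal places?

CO₂: 5.35 × ln(582/284) = 5.35 × ln(2.04930) = 5.35 × 0.71750 = 3.8386 W/m².
CH₄: 0.036 × (√2041 − √745) = 0.036 × (45.1774 − 27.2947) = 0.036 × 17.8827 = 0.6438 W/m².
Total ΔF = 3.8386 + 0.6438 = 4.4824 W/m².

ΔF = 4.48 W/m²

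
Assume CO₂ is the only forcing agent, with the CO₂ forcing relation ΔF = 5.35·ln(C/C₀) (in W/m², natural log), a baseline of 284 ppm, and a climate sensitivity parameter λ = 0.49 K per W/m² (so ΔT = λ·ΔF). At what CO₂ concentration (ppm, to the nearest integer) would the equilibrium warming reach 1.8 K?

C ≈ 564 ppm

Required forcing: ΔF = ΔT/λ = 1.8/0.49 = 3.6735 W/m².
Then ln(C/284) = ΔF/5.35 = 3.6735/5.35 = 0.68664.
So C = 284 × e^0.68664 = 284 × 1.98703 = 564.32 ppm.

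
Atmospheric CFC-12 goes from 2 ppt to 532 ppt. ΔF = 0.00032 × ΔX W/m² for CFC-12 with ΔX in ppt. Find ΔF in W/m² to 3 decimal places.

CFC-12: ΔF = 0.00032 × (532 − 2) = 0.00032 × 530 = 0.1696 W/m².

ΔF = 0.170 W/m²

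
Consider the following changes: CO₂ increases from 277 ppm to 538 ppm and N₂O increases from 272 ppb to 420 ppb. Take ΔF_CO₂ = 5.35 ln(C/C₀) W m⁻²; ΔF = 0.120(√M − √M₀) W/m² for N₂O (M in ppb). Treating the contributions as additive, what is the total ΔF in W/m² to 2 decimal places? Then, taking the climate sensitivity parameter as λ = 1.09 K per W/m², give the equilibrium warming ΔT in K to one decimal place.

CO₂: 5.35 × ln(538/277) = 5.35 × ln(1.94224) = 5.35 × 0.66384 = 3.5515 W/m².
N₂O: 0.120 × (√420 − √272) = 0.120 × (20.4939 − 16.4924) = 0.120 × 4.0015 = 0.4802 W/m².
Total ΔF = 3.5515 + 0.4802 = 4.0317 W/m².
ΔT = λ ΔF = 1.09 × 4.03 = 4.3927 K.

ΔF = 4.03 W/m²; ΔT = 4.4 K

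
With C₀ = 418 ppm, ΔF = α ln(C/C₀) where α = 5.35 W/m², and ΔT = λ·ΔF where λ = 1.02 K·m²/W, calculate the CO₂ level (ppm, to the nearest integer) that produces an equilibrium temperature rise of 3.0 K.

C ≈ 724 ppm

Required forcing: ΔF = ΔT/λ = 3.0/1.02 = 2.9412 W/m².
Then ln(C/418) = ΔF/5.35 = 2.9412/5.35 = 0.54976.
So C = 418 × e^0.54976 = 418 × 1.73284 = 724.33 ppm.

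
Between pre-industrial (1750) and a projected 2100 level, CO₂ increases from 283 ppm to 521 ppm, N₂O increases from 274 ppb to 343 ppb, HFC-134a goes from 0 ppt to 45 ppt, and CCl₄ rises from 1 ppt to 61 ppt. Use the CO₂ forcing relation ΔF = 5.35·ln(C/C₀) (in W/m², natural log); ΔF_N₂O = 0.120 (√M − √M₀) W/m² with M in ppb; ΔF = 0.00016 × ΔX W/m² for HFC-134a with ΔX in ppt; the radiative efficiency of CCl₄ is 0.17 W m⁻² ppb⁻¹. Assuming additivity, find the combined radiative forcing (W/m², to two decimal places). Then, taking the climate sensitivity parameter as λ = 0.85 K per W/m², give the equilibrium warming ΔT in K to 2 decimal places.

CO₂: 5.35 × ln(521/283) = 5.35 × ln(1.84099) = 5.35 × 0.61030 = 3.2651 W/m².
N₂O: 0.120 × (√343 − √274) = 0.120 × (18.5203 − 16.5529) = 0.120 × 1.9674 = 0.2361 W/m².
HFC-134a: ΔF = 0.00016 × (45 − 0) = 0.00016 × 45 = 0.0072 W/m².
CCl₄: Δ = 61 − 1 = 60 ppt = 0.060 ppb; ΔF = 0.17 × 0.060 = 0.0102 W/m².
Total ΔF = 3.2651 + 0.2361 + 0.0072 + 0.0102 = 3.5186 W/m².
ΔT = λ ΔF = 0.85 × 3.52 = 2.9920 K.

ΔF = 3.52 W/m²; ΔT = 2.99 K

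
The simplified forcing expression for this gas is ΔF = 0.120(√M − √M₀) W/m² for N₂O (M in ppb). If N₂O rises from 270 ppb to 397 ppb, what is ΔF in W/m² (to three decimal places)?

N₂O: 0.120 × (√397 − √270) = 0.120 × (19.9249 − 16.4317) = 0.120 × 3.4932 = 0.4192 W/m².

ΔF = 0.419 W/m²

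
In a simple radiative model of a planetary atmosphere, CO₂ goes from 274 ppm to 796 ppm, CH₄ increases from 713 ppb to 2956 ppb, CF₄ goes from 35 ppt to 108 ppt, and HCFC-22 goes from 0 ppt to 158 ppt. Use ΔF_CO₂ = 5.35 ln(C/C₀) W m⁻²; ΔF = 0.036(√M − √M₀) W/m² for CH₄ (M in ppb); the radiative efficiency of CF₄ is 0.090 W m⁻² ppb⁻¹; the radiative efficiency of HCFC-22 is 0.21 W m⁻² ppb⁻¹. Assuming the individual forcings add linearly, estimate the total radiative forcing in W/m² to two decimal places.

ΔF = 6.74 W/m²

CO₂: 5.35 × ln(796/274) = 5.35 × ln(2.90511) = 5.35 × 1.06647 = 5.7056 W/m².
CH₄: 0.036 × (√2956 − √713) = 0.036 × (54.3691 − 26.7021) = 0.036 × 27.6670 = 0.9960 W/m².
CF₄: Δ = 108 − 35 = 73 ppt = 0.073 ppb; ΔF = 0.090 × 0.073 = 0.0066 W/m².
HCFC-22: Δ = 158 − 0 = 158 ppt = 0.158 ppb; ΔF = 0.21 × 0.158 = 0.0332 W/m².
Total ΔF = 5.7056 + 0.9960 + 0.0066 + 0.0332 = 6.7414 W/m².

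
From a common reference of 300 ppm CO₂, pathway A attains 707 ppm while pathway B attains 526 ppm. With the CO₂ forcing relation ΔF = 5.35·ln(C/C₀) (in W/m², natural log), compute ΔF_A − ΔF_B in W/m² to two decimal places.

ΔF_A = 5.35 ln(707/300) = 5.35 × 0.85725 = 4.5863 W/m².
ΔF_B = 5.35 ln(526/300) = 5.35 × 0.56152 = 3.0041 W/m².
Difference: 4.5863 − 3.0041 = 1.5822 W/m².

ΔF_A − ΔF_B = 1.58 W/m²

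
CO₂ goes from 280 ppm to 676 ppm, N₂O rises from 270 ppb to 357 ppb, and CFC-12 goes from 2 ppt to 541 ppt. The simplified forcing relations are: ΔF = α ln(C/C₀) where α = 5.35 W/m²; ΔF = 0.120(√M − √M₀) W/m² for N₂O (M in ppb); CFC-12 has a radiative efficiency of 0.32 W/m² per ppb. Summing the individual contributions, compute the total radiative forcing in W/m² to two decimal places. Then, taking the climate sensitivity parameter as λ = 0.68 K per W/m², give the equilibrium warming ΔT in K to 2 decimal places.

CO₂: 5.35 × ln(676/280) = 5.35 × ln(2.41429) = 5.35 × 0.88141 = 4.7155 W/m².
N₂O: 0.120 × (√357 − √270) = 0.120 × (18.8944 − 16.4317) = 0.120 × 2.4627 = 0.2955 W/m².
CFC-12: Δ = 541 − 2 = 539 ppt = 0.539 ppb; ΔF = 0.32 × 0.539 = 0.1725 W/m².
Total ΔF = 4.7155 + 0.2955 + 0.1725 = 5.1835 W/m².
ΔT = λ ΔF = 0.68 × 5.18 = 3.5224 K.

ΔF = 5.18 W/m²; ΔT = 3.52 K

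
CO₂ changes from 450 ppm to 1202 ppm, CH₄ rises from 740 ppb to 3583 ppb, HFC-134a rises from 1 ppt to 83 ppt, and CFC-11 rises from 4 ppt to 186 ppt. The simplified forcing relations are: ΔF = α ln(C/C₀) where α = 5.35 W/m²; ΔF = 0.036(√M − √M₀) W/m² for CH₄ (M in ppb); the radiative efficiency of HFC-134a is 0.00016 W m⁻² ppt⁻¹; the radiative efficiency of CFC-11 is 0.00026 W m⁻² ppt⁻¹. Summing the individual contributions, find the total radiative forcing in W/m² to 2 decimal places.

ΔF = 6.49 W/m²

CO₂: 5.35 × ln(1202/450) = 5.35 × ln(2.67111) = 5.35 × 0.98249 = 5.2563 W/m².
CH₄: 0.036 × (√3583 − √740) = 0.036 × (59.8582 − 27.2029) = 0.036 × 32.6553 = 1.1756 W/m².
HFC-134a: ΔF = 0.00016 × (83 − 1) = 0.00016 × 82 = 0.0131 W/m².
CFC-11: ΔF = 0.00026 × (186 − 4) = 0.00026 × 182 = 0.0473 W/m².
Total ΔF = 5.2563 + 1.1756 + 0.0131 + 0.0473 = 6.4923 W/m².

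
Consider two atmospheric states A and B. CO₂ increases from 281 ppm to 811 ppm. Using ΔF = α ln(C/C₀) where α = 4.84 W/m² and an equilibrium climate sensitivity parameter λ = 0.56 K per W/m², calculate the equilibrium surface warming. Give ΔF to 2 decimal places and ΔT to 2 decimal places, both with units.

CO₂: 4.84 × ln(811/281) = 4.84 × ln(2.88612) = 4.84 × 1.05991 = 5.1300 W/m².
ΔT = λ ΔF = 0.56 × 5.13 = 2.8728 K.

ΔF = 5.13 W/m²; ΔT = 2.87 K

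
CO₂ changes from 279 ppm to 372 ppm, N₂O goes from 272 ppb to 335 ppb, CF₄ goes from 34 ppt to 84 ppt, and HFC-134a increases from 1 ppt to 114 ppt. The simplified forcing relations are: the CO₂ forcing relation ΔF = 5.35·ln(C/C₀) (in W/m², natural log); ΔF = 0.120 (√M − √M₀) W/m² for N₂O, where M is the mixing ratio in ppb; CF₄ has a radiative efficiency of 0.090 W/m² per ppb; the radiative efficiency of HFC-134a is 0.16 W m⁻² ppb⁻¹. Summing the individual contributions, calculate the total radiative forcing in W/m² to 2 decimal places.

ΔF = 1.78 W/m²

CO₂: 5.35 × ln(372/279) = 5.35 × ln(1.33333) = 5.35 × 0.28768 = 1.5391 W/m².
N₂O: 0.120 × (√335 − √272) = 0.120 × (18.3030 − 16.4924) = 0.120 × 1.8106 = 0.2173 W/m².
CF₄: Δ = 84 − 34 = 50 ppt = 0.050 ppb; ΔF = 0.090 × 0.050 = 0.0045 W/m².
HFC-134a: Δ = 114 − 1 = 113 ppt = 0.113 ppb; ΔF = 0.16 × 0.113 = 0.0181 W/m².
Total ΔF = 1.5391 + 0.2173 + 0.0045 + 0.0181 = 1.7790 W/m².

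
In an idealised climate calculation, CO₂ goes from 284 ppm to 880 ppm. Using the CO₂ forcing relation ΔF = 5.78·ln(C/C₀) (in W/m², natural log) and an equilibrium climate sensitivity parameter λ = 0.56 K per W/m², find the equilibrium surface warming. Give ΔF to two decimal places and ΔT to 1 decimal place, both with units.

ΔF = 6.54 W/m²; ΔT = 3.7 K

CO₂: 5.78 × ln(880/284) = 5.78 × ln(3.09859) = 5.78 × 1.13095 = 6.5369 W/m².
ΔT = λ ΔF = 0.56 × 6.54 = 3.6624 K.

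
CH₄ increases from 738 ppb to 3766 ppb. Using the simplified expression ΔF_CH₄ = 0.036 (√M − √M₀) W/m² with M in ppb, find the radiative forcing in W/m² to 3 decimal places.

CH₄: 0.036 × (√3766 − √738) = 0.036 × (61.3677 − 27.1662) = 0.036 × 34.2015 = 1.2313 W/m².

ΔF = 1.231 W/m²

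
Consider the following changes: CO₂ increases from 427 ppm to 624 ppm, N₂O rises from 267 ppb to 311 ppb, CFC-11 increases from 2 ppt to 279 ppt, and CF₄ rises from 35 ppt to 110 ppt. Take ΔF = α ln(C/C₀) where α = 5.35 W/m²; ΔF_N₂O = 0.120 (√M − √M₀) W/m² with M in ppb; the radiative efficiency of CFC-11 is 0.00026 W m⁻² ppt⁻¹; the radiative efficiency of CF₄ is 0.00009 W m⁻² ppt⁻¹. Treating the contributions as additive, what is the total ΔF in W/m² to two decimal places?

CO₂: 5.35 × ln(624/427) = 5.35 × ln(1.46136) = 5.35 × 0.37937 = 2.0296 W/m².
N₂O: 0.120 × (√311 − √267) = 0.120 × (17.6352 − 16.3401) = 0.120 × 1.2951 = 0.1554 W/m².
CFC-11: ΔF = 0.00026 × (279 − 2) = 0.00026 × 277 = 0.0720 W/m².
CF₄: ΔF = 0.00009 × (110 − 35) = 0.00009 × 75 = 0.0068 W/m².
Total ΔF = 2.0296 + 0.1554 + 0.0720 + 0.0068 = 2.2638 W/m².

ΔF = 2.26 W/m²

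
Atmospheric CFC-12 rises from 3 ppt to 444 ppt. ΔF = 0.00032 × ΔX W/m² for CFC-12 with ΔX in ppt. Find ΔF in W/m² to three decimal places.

CFC-12: ΔF = 0.00032 × (444 − 3) = 0.00032 × 441 = 0.1411 W/m².

ΔF = 0.141 W/m²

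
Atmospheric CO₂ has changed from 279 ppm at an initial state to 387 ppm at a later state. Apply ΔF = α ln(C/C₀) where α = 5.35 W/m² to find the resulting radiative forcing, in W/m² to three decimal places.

ΔF = 1.751 W/m²

CO₂ absorption bands are partially saturated, so forcing scales with the logarithm of the concentration ratio.
CO₂: 5.35 × ln(387/279) = 5.35 × ln(1.38710) = 5.35 × 0.32722 = 1.7506 W/m².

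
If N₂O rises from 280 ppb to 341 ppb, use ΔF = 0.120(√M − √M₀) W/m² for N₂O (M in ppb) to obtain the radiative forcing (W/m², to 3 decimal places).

ΔF = 0.208 W/m²

N₂O: 0.120 × (√341 − √280) = 0.120 × (18.4662 − 16.7332) = 0.120 × 1.7330 = 0.2080 W/m².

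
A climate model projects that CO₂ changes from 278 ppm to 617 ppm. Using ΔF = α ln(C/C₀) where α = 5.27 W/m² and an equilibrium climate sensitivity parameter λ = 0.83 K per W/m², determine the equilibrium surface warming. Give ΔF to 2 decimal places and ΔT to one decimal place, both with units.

CO₂: 5.27 × ln(617/278) = 5.27 × ln(2.21942) = 5.27 × 0.79725 = 4.2015 W/m².
ΔT = λ ΔF = 0.83 × 4.20 = 3.4860 K.

ΔF = 4.20 W/m²; ΔT = 3.5 K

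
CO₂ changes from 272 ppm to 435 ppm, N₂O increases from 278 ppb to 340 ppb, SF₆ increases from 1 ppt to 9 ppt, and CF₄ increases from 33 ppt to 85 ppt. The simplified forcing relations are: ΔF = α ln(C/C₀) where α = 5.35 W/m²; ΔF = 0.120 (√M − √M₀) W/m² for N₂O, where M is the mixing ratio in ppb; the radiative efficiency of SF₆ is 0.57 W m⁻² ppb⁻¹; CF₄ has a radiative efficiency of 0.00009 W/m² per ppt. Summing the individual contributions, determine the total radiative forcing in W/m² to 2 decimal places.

ΔF = 2.73 W/m²

CO₂: 5.35 × ln(435/272) = 5.35 × ln(1.59926) = 5.35 × 0.46954 = 2.5120 W/m².
N₂O: 0.120 × (√340 − √278) = 0.120 × (18.4391 − 16.6733) = 0.120 × 1.7658 = 0.2119 W/m².
SF₆: Δ = 9 − 1 = 8 ppt = 0.008 ppb; ΔF = 0.57 × 0.008 = 0.0046 W/m².
CF₄: ΔF = 0.00009 × (85 − 33) = 0.00009 × 52 = 0.0047 W/m².
Total ΔF = 2.5120 + 0.2119 + 0.0046 + 0.0047 = 2.7332 W/m².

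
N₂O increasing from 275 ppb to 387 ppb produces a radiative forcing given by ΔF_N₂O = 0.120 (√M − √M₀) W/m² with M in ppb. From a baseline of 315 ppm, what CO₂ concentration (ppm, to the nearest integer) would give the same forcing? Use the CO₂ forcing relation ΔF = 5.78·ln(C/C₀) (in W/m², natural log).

C ≈ 336 ppm

N₂O forcing: 0.120 × (√387 − √275) = 0.120 × (19.6723 − 16.5831) = 0.120 × 3.0892 = 0.37070 W/m².
Set 5.78 ln(C/315) = 0.37070: ln(C/315) = 0.37070/5.78 = 0.06413, so C = 315 × e^0.06413 = 315 × 1.06623 = 335.86 ppm.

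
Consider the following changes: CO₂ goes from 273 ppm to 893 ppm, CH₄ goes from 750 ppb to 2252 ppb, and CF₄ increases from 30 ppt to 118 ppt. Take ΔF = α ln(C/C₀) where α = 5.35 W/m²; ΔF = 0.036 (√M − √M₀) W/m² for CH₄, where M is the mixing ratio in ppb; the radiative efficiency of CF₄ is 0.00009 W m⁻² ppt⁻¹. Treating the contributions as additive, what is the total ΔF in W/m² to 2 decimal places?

CO₂: 5.35 × ln(893/273) = 5.35 × ln(3.27106) = 5.35 × 1.18511 = 6.3403 W/m².
CH₄: 0.036 × (√2252 − √750) = 0.036 × (47.4552 − 27.3861) = 0.036 × 20.0691 = 0.7225 W/m².
CF₄: ΔF = 0.00009 × (118 − 30) = 0.00009 × 88 = 0.0079 W/m².
Total ΔF = 6.3403 + 0.7225 + 0.0079 = 7.0707 W/m².

ΔF = 7.07 W/m²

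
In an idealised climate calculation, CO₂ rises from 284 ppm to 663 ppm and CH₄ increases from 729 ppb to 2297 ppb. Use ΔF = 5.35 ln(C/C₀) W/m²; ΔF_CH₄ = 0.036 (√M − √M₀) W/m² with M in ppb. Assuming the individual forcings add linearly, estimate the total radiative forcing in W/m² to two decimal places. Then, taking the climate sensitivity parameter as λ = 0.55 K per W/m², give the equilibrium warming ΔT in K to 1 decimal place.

ΔF = 5.29 W/m²; ΔT = 2.9 K

CO₂: 5.35 × ln(663/284) = 5.35 × ln(2.33451) = 5.35 × 0.84780 = 4.5357 W/m².
CH₄: 0.036 × (√2297 − √729) = 0.036 × (47.9270 − 27.0000) = 0.036 × 20.9270 = 0.7534 W/m².
Total ΔF = 4.5357 + 0.7534 = 5.2891 W/m².
ΔT = λ ΔF = 0.55 × 5.29 = 2.9095 K.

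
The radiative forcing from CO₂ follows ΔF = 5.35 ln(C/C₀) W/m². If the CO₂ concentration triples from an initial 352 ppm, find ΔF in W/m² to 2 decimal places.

ΔF = 5.88 W/m²

ΔF = 5.35 × ln(3) = 5.35 × 1.09861 = 5.8776 W/m².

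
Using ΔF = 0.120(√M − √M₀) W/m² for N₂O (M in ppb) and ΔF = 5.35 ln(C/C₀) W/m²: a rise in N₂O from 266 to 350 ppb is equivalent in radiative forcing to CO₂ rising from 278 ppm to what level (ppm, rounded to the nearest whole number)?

N₂O forcing: 0.120 × (√350 − √266) = 0.120 × (18.7083 − 16.3095) = 0.120 × 2.3988 = 0.28786 W/m².
Set 5.35 ln(C/278) = 0.28786: ln(C/278) = 0.28786/5.35 = 0.05381, so C = 278 × e^0.05381 = 278 × 1.05528 = 293.37 ppm.

C ≈ 293 ppm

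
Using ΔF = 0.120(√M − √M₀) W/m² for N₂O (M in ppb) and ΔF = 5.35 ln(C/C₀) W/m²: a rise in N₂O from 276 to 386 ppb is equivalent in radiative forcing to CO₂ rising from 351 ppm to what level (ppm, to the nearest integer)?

N₂O forcing: 0.120 × (√386 − √276) = 0.120 × (19.6469 − 16.6132) = 0.120 × 3.0337 = 0.36404 W/m².
Set 5.35 ln(C/351) = 0.36404: ln(C/351) = 0.36404/5.35 = 0.06804, so C = 351 × e^0.06804 = 351 × 1.07041 = 375.71 ppm.

C ≈ 376 ppm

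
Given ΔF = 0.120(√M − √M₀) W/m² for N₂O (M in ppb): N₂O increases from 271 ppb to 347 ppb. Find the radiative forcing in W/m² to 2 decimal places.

N₂O: 0.120 × (√347 − √271) = 0.120 × (18.6279 − 16.4621) = 0.120 × 2.1658 = 0.2599 W/m².

ΔF = 0.26 W/m²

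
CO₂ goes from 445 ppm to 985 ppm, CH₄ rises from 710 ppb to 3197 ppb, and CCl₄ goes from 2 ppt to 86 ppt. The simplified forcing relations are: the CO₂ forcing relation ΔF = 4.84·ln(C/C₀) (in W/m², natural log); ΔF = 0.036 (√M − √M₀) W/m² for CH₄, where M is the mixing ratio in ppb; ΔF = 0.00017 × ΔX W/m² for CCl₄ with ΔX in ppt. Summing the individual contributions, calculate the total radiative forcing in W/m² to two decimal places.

ΔF = 4.94 W/m²

CO₂: 4.84 × ln(985/445) = 4.84 × ln(2.21348) = 4.84 × 0.79457 = 3.8457 W/m².
CH₄: 0.036 × (√3197 − √710) = 0.036 × (56.5420 − 26.6458) = 0.036 × 29.8962 = 1.0763 W/m².
CCl₄: ΔF = 0.00017 × (86 − 2) = 0.00017 × 84 = 0.0143 W/m².
Total ΔF = 3.8457 + 1.0763 + 0.0143 = 4.9363 W/m².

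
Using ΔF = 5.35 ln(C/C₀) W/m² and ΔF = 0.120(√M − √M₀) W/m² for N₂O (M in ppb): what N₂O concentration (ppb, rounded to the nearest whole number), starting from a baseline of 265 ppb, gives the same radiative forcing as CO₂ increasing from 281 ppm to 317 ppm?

CO₂ forcing: 5.35 × ln(317/281) = 5.35 × 0.120547 = 0.64493 W/m².
Set 0.120(√M − √265) = 0.64493: √M = 0.64493/0.120 + √265 = 5.3744 + 16.2788 = 21.6532.
M = (21.6532)² = 468.86 ppb.

M ≈ 469 ppb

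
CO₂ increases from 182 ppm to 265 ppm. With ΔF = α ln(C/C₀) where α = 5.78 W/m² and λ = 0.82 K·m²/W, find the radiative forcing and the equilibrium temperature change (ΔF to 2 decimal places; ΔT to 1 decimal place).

ΔF = 2.17 W/m²; ΔT = 1.8 K

CO₂: 5.78 × ln(265/182) = 5.78 × ln(1.45604) = 5.78 × 0.37572 = 2.1717 W/m².
ΔT = λ ΔF = 0.82 × 2.17 = 1.7794 K.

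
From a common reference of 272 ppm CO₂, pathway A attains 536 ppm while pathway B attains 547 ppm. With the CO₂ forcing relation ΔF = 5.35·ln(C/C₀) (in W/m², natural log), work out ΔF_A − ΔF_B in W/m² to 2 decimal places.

ΔF_A − ΔF_B = -0.11 W/m²

ΔF_A = 5.35 ln(536/272) = 5.35 × 0.67833 = 3.6291 W/m².
ΔF_B = 5.35 ln(547/272) = 5.35 × 0.69865 = 3.7378 W/m².
Difference: 3.6291 − 3.7378 = -0.1087 W/m².
(Equivalently, ΔF_A − ΔF_B = 5.35 ln(536/547) = 5.35 × -0.02031 = -0.1087 W/m².)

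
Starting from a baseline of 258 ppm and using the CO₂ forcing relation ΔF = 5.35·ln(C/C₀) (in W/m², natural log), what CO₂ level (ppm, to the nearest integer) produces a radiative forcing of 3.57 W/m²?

C ≈ 503 ppm

Set 5.35 ln(C/258) = 3.57, so ln(C/258) = 3.57/5.35 = 0.66729.
Then C/258 = e^0.66729 = 1.94895, giving C = 258 × 1.94895 = 502.83 ppm.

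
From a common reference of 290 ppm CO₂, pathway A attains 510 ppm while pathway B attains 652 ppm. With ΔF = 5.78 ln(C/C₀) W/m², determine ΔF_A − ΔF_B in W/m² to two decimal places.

ΔF_A − ΔF_B = -1.42 W/m²

ΔF_A = 5.78 ln(510/290) = 5.78 × 0.56453 = 3.2630 W/m².
ΔF_B = 5.78 ln(652/290) = 5.78 × 0.81016 = 4.6827 W/m².
Difference: 3.2630 − 4.6827 = -1.4197 W/m².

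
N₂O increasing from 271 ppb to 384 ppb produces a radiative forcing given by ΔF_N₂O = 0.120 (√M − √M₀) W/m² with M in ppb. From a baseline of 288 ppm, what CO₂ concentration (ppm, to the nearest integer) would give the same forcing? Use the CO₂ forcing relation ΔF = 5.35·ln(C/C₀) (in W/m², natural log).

C ≈ 309 ppm

N₂O forcing: 0.120 × (√384 − √271) = 0.120 × (19.5959 − 16.4621) = 0.120 × 3.1338 = 0.37606 W/m².
Set 5.35 ln(C/288) = 0.37606: ln(C/288) = 0.37606/5.35 = 0.07029, so C = 288 × e^0.07029 = 288 × 1.07282 = 308.97 ppm.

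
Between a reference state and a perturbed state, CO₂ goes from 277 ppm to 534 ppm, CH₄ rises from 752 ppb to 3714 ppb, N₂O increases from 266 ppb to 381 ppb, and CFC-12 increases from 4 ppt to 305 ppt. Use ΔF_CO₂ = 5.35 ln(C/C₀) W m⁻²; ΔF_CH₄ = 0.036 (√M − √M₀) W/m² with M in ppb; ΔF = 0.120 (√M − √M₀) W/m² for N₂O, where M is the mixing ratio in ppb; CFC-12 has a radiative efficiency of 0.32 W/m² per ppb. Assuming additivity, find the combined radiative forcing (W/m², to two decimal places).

CO₂: 5.35 × ln(534/277) = 5.35 × ln(1.92780) = 5.35 × 0.65638 = 3.5116 W/m².
CH₄: 0.036 × (√3714 − √752) = 0.036 × (60.9426 − 27.4226) = 0.036 × 33.5200 = 1.2067 W/m².
N₂O: 0.120 × (√381 − √266) = 0.120 × (19.5192 − 16.3095) = 0.120 × 3.2097 = 0.3852 W/m².
CFC-12: Δ = 305 − 4 = 301 ppt = 0.301 ppb; ΔF = 0.32 × 0.301 = 0.0963 W/m².
Total ΔF = 3.5116 + 1.2067 + 0.3852 + 0.0963 = 5.1998 W/m².

ΔF = 5.20 W/m²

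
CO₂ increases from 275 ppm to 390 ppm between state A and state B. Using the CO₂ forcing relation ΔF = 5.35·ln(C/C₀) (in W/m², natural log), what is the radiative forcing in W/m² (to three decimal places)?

CO₂: 5.35 × ln(390/275) = 5.35 × ln(1.41818) = 5.35 × 0.34937 = 1.8691 W/m².

ΔF = 1.869 W/m²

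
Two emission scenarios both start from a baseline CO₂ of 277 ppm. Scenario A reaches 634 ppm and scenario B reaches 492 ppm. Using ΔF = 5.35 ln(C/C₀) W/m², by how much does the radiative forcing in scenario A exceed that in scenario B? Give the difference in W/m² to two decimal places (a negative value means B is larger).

ΔF_A − ΔF_B = 1.36 W/m²

ΔF_A = 5.35 ln(634/277) = 5.35 × 0.82803 = 4.4300 W/m².
ΔF_B = 5.35 ln(492/277) = 5.35 × 0.57446 = 3.0734 W/m².
Difference: 4.4300 − 3.0734 = 1.3566 W/m².
(Equivalently, ΔF_A − ΔF_B = 5.35 ln(634/492) = 5.35 × 0.25357 = 1.3566 W/m².)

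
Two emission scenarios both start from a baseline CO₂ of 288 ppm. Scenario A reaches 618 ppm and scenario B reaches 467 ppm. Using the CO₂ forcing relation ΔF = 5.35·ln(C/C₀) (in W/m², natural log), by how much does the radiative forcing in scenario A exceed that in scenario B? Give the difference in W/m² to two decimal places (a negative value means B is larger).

ΔF_A − ΔF_B = 1.50 W/m²

ΔF_A = 5.35 ln(618/288) = 5.35 × 0.76353 = 4.0849 W/m².
ΔF_B = 5.35 ln(467/288) = 5.35 × 0.48337 = 2.5860 W/m².
Difference: 4.0849 − 2.5860 = 1.4989 W/m².
(Equivalently, ΔF_A − ΔF_B = 5.35 ln(618/467) = 5.35 × 0.28016 = 1.4989 W/m².)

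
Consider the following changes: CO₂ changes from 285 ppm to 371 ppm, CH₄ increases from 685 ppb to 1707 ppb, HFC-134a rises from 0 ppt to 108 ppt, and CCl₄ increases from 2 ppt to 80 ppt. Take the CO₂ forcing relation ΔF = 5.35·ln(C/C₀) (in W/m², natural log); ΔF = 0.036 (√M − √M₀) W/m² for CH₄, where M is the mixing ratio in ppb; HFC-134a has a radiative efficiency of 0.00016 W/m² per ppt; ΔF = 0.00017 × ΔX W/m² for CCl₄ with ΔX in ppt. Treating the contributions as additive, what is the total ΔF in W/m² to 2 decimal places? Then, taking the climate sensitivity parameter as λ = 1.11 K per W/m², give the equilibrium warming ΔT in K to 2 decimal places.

ΔF = 1.99 W/m²; ΔT = 2.21 K

CO₂: 5.35 × ln(371/285) = 5.35 × ln(1.30175) = 5.35 × 0.26371 = 1.4108 W/m².
CH₄: 0.036 × (√1707 − √685) = 0.036 × (41.3159 − 26.1725) = 0.036 × 15.1434 = 0.5452 W/m².
HFC-134a: ΔF = 0.00016 × (108 − 0) = 0.00016 × 108 = 0.0173 W/m².
CCl₄: ΔF = 0.00017 × (80 − 2) = 0.00017 × 78 = 0.0133 W/m².
Total ΔF = 1.4108 + 0.5452 + 0.0173 + 0.0133 = 1.9866 W/m².
ΔT = λ ΔF = 1.11 × 1.99 = 2.2089 K.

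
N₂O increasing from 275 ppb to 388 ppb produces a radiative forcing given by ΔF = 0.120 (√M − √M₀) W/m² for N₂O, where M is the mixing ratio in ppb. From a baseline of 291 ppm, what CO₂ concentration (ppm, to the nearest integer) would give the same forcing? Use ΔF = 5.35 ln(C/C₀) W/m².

C ≈ 312 ppm

N₂O forcing: 0.120 × (√388 − √275) = 0.120 × (19.6977 − 16.5831) = 0.120 × 3.1146 = 0.37375 W/m².
Set 5.35 ln(C/291) = 0.37375: ln(C/291) = 0.37375/5.35 = 0.06986, so C = 291 × e^0.06986 = 291 × 1.07236 = 312.06 ppm.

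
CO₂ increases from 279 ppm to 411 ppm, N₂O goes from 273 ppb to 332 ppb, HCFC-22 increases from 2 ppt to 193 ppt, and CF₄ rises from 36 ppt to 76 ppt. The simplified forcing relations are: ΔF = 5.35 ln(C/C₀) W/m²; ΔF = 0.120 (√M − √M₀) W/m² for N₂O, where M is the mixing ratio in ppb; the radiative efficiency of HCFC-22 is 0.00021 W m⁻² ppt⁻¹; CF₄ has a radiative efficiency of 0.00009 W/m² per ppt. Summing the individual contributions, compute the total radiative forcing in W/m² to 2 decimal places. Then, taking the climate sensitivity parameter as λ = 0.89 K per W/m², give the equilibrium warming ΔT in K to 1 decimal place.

ΔF = 2.32 W/m²; ΔT = 2.1 K

CO₂: 5.35 × ln(411/279) = 5.35 × ln(1.47312) = 5.35 × 0.38738 = 2.0725 W/m².
N₂O: 0.120 × (√332 − √273) = 0.120 × (18.2209 − 16.5227) = 0.120 × 1.6982 = 0.2038 W/m².
HCFC-22: ΔF = 0.00021 × (193 − 2) = 0.00021 × 191 = 0.0401 W/m².
CF₄: ΔF = 0.00009 × (76 − 36) = 0.00009 × 40 = 0.0036 W/m².
Total ΔF = 2.0725 + 0.2038 + 0.0401 + 0.0036 = 2.3200 W/m².
ΔT = λ ΔF = 0.89 × 2.32 = 2.0648 K.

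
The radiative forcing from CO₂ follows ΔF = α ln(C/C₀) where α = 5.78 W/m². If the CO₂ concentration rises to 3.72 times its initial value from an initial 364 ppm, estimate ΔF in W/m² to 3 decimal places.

Because the forcing depends only on the ratio C/C₀, the initial concentration does not enter.
ΔF = 5.78 × ln(3.72) = 5.78 × 1.31372 = 7.5933 W/m².

ΔF = 7.593 W/m²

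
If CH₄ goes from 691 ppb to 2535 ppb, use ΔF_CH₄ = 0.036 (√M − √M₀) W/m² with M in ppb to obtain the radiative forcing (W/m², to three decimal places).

ΔF = 0.866 W/m²

CH₄: 0.036 × (√2535 − √691) = 0.036 × (50.3488 − 26.2869) = 0.036 × 24.0619 = 0.8662 W/m².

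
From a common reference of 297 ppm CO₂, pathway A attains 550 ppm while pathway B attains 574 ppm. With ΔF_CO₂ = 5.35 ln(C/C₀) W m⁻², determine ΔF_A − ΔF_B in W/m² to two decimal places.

ΔF_A = 5.35 ln(550/297) = 5.35 × 0.61619 = 3.2966 W/m².
ΔF_B = 5.35 ln(574/297) = 5.35 × 0.65890 = 3.5251 W/m².
Difference: 3.2966 − 3.5251 = -0.2285 W/m².

ΔF_A − ΔF_B = -0.23 W/m²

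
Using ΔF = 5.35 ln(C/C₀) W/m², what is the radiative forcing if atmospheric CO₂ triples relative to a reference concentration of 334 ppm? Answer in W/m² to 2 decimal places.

Because the forcing depends only on the ratio C/C₀, the initial concentration does not enter.
ΔF = 5.35 × ln(3) = 5.35 × 1.09861 = 5.8776 W/m².

ΔF = 5.88 W/m²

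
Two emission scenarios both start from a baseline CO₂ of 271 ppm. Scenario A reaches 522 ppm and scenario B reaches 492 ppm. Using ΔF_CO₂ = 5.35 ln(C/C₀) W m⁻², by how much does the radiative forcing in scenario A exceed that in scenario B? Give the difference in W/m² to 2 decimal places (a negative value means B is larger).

ΔF_A = 5.35 ln(522/271) = 5.35 × 0.65555 = 3.5072 W/m².
ΔF_B = 5.35 ln(492/271) = 5.35 × 0.59636 = 3.1905 W/m².
Difference: 3.5072 − 3.1905 = 0.3167 W/m².
(Equivalently, ΔF_A − ΔF_B = 5.35 ln(522/492) = 5.35 × 0.05919 = 0.3167 W/m².)

ΔF_A − ΔF_B = 0.32 W/m²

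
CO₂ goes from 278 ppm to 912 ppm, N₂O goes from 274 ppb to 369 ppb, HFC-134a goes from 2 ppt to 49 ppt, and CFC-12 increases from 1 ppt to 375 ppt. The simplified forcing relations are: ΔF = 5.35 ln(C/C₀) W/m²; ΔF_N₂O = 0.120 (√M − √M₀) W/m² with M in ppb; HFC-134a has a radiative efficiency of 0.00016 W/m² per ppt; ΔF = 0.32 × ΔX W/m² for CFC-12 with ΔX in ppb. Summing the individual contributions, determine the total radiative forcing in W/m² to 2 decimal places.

CO₂: 5.35 × ln(912/278) = 5.35 × ln(3.28058) = 5.35 × 1.18802 = 6.3559 W/m².
N₂O: 0.120 × (√369 − √274) = 0.120 × (19.2094 − 16.5529) = 0.120 × 2.6565 = 0.3188 W/m².
HFC-134a: ΔF = 0.00016 × (49 − 2) = 0.00016 × 47 = 0.0075 W/m².
CFC-12: Δ = 375 − 1 = 374 ppt = 0.374 ppb; ΔF = 0.32 × 0.374 = 0.1197 W/m².
Total ΔF = 6.3559 + 0.3188 + 0.0075 + 0.1197 = 6.8019 W/m².

ΔF = 6.80 W/m²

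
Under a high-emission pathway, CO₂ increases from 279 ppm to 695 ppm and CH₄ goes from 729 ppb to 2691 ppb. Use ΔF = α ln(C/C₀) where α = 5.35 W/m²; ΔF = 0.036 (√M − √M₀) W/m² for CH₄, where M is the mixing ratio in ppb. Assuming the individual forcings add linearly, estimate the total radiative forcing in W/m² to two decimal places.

ΔF = 5.78 W/m²

CO₂: 5.35 × ln(695/279) = 5.35 × ln(2.49104) = 5.35 × 0.91270 = 4.8829 W/m².
CH₄: 0.036 × (√2691 − √729) = 0.036 × (51.8748 − 27.0000) = 0.036 × 24.8748 = 0.8955 W/m².
Total ΔF = 4.8829 + 0.8955 = 5.7784 W/m².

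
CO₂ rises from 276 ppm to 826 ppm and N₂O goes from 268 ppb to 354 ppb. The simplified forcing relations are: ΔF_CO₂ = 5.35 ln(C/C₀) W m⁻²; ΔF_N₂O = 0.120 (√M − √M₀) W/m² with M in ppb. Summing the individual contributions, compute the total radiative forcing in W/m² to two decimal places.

CO₂: 5.35 × ln(826/276) = 5.35 × ln(2.99275) = 5.35 × 1.09619 = 5.8646 W/m².
N₂O: 0.120 × (√354 − √268) = 0.120 × (18.8149 − 16.3707) = 0.120 × 2.4442 = 0.2933 W/m².
Total ΔF = 5.8646 + 0.2933 = 6.1579 W/m².

ΔF = 6.16 W/m²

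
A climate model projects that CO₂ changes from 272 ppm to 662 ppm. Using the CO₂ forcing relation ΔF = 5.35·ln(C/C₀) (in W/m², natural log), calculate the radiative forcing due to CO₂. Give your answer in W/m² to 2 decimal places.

CO₂ absorption bands are partially saturated, so forcing scales with the logarithm of the concentration ratio.
CO₂: 5.35 × ln(662/272) = 5.35 × ln(2.43382) = 5.35 × 0.88946 = 4.7586 W/m².

ΔF = 4.76 W/m²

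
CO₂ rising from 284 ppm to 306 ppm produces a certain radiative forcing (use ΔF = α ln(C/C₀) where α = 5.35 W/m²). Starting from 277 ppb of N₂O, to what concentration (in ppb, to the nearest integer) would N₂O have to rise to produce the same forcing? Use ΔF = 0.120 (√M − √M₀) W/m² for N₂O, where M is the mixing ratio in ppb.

CO₂ forcing: 5.35 × ln(306/284) = 5.35 × 0.074611 = 0.39917 W/m².
Set 0.120(√M − √277) = 0.39917: √M = 0.39917/0.120 + √277 = 3.3264 + 16.6433 = 19.9697.
M = (19.9697)² = 398.79 ppb.

M ≈ 399 ppb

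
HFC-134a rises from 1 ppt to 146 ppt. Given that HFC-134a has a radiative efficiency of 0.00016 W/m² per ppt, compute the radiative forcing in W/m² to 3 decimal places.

HFC-134a: ΔF = 0.00016 × (146 − 1) = 0.00016 × 145 = 0.0232 W/m².

ΔF = 0.023 W/m²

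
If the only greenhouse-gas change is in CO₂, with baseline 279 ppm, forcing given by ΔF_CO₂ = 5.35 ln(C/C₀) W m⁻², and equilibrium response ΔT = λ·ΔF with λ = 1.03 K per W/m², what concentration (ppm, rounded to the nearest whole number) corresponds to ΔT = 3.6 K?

Required forcing: ΔF = ΔT/λ = 3.6/1.03 = 3.4951 W/m².
Then ln(C/279) = ΔF/5.35 = 3.4951/5.35 = 0.65329.
So C = 279 × e^0.65329 = 279 × 1.92185 = 536.20 ppm.

C ≈ 536 ppm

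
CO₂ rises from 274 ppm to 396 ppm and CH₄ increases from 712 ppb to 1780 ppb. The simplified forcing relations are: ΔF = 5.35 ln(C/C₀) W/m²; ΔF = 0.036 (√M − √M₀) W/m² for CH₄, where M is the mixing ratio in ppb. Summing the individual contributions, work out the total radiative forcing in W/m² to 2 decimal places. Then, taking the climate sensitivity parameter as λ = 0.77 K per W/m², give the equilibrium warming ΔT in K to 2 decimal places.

CO₂: 5.35 × ln(396/274) = 5.35 × ln(1.44526) = 5.35 × 0.36829 = 1.9704 W/m².
CH₄: 0.036 × (√1780 − √712) = 0.036 × (42.1900 − 26.6833) = 0.036 × 15.5067 = 0.5582 W/m².
Total ΔF = 1.9704 + 0.5582 = 2.5286 W/m².
ΔT = λ ΔF = 0.77 × 2.53 = 1.9481 K.

ΔF = 2.53 W/m²; ΔT = 1.95 K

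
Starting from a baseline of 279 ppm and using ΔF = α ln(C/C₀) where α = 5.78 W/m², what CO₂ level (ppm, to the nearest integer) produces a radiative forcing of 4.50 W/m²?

C ≈ 608 ppm

Set 5.78 ln(C/279) = 4.50, so ln(C/279) = 4.50/5.78 = 0.77855.
Then C/279 = e^0.77855 = 2.17831, giving C = 279 × 2.17831 = 607.75 ppm.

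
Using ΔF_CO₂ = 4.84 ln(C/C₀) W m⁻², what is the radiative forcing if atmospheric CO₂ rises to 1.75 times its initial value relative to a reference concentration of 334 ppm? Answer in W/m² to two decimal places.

ΔF = 4.84 × ln(1.75) = 4.84 × 0.55962 = 2.7086 W/m².

ΔF = 2.71 W/m²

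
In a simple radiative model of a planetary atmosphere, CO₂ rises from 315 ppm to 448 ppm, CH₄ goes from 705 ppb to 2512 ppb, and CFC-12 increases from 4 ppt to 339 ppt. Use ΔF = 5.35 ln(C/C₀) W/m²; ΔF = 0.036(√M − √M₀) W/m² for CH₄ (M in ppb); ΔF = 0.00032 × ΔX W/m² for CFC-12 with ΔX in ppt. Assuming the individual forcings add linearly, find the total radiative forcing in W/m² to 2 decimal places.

ΔF = 2.84 W/m²

CO₂: 5.35 × ln(448/315) = 5.35 × ln(1.42222) = 5.35 × 0.35222 = 1.8844 W/m².
CH₄: 0.036 × (√2512 − √705) = 0.036 × (50.1199 − 26.5518) = 0.036 × 23.5681 = 0.8485 W/m².
CFC-12: ΔF = 0.00032 × (339 − 4) = 0.00032 × 335 = 0.1072 W/m².
Total ΔF = 1.8844 + 0.8485 + 0.1072 = 2.8401 W/m².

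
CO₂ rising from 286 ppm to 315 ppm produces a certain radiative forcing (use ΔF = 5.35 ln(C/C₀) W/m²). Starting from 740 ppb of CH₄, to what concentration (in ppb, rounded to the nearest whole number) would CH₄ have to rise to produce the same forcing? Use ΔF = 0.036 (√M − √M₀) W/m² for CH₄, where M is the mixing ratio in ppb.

CO₂ forcing: 5.35 × ln(315/286) = 5.35 × 0.096581 = 0.51671 W/m².
Set 0.036(√M − √740) = 0.51671: √M = 0.51671/0.036 + √740 = 14.3531 + 27.2029 = 41.5560.
M = (41.5560)² = 1726.90 ppb.

M ≈ 1727 ppb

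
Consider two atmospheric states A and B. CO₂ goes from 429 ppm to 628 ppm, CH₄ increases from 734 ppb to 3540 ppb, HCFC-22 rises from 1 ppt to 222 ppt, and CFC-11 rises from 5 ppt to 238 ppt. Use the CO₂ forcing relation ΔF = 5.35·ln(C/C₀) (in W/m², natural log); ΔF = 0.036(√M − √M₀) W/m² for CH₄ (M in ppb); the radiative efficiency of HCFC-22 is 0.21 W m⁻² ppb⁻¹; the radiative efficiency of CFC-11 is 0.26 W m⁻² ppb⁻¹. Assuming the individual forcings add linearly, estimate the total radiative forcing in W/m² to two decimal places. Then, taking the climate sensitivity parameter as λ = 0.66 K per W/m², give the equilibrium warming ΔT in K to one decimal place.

ΔF = 3.31 W/m²; ΔT = 2.2 K

CO₂: 5.35 × ln(628/429) = 5.35 × ln(1.46387) = 5.35 × 0.38108 = 2.0388 W/m².
CH₄: 0.036 × (√3540 − √734) = 0.036 × (59.4979 − 27.0924) = 0.036 × 32.4055 = 1.1666 W/m².
HCFC-22: Δ = 222 − 1 = 221 ppt = 0.221 ppb; ΔF = 0.21 × 0.221 = 0.0464 W/m².
CFC-11: Δ = 238 − 5 = 233 ppt = 0.233 ppb; ΔF = 0.26 × 0.233 = 0.0606 W/m².
Total ΔF = 2.0388 + 1.1666 + 0.0464 + 0.0606 = 3.3124 W/m².
ΔT = λ ΔF = 0.66 × 3.31 = 2.1846 K.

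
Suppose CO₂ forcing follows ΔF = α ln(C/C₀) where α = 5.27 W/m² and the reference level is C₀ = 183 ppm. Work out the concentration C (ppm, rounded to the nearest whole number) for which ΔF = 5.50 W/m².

C ≈ 520 ppm

Set 5.27 ln(C/183) = 5.50, so ln(C/183) = 5.50/5.27 = 1.04364.
Then C/183 = e^1.04364 = 2.83953, giving C = 183 × 2.83953 = 519.63 ppm.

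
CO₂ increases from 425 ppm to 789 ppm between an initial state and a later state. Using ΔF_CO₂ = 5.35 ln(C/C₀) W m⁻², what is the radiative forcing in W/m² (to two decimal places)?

ΔF = 3.31 W/m²

CO₂ absorption bands are partially saturated, so forcing scales with the logarithm of the concentration ratio.
CO₂: 5.35 × ln(789/425) = 5.35 × ln(1.85647) = 5.35 × 0.61868 = 3.3099 W/m².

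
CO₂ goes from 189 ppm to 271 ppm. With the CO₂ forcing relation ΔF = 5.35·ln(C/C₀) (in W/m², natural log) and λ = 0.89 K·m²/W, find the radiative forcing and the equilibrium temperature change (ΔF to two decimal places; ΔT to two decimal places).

CO₂: 5.35 × ln(271/189) = 5.35 × ln(1.43386) = 5.35 × 0.36037 = 1.9280 W/m².
ΔT = λ ΔF = 0.89 × 1.93 = 1.7177 K.

ΔF = 1.93 W/m²; ΔT = 1.72 K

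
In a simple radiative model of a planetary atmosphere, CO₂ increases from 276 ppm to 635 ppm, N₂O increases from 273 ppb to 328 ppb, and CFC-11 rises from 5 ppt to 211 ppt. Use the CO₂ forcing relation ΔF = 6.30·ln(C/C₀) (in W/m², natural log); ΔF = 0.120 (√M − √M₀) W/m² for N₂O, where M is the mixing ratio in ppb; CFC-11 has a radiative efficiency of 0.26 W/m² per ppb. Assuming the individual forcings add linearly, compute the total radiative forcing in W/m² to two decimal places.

ΔF = 5.49 W/m²

CO₂: 6.30 × ln(635/276) = 6.30 × ln(2.30072) = 6.30 × 0.83322 = 5.2493 W/m².
N₂O: 0.120 × (√328 − √273) = 0.120 × (18.1108 − 16.5227) = 0.120 × 1.5881 = 0.1906 W/m².
CFC-11: Δ = 211 − 5 = 206 ppt = 0.206 ppb; ΔF = 0.26 × 0.206 = 0.0536 W/m².
Total ΔF = 5.2493 + 0.1906 + 0.0536 = 5.4935 W/m².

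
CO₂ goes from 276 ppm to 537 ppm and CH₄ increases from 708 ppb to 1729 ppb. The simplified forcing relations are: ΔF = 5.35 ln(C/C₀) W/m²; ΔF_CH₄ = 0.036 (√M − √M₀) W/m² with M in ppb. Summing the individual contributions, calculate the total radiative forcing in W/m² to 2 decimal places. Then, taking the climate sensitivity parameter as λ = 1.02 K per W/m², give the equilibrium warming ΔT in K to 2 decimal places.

CO₂: 5.35 × ln(537/276) = 5.35 × ln(1.94565) = 5.35 × 0.66560 = 3.5610 W/m².
CH₄: 0.036 × (√1729 − √708) = 0.036 × (41.5812 − 26.6083) = 0.036 × 14.9729 = 0.5390 W/m².
Total ΔF = 3.5610 + 0.5390 = 4.1000 W/m².
ΔT = λ ΔF = 1.02 × 4.10 = 4.1820 K.

ΔF = 4.10 W/m²; ΔT = 4.18 K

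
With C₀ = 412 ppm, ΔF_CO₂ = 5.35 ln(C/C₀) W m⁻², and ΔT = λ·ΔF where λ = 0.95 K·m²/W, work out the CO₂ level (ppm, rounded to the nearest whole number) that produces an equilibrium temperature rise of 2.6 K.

C ≈ 687 ppm

Required forcing: ΔF = ΔT/λ = 2.6/0.95 = 2.7368 W/m².
Then ln(C/412) = ΔF/5.35 = 2.7368/5.35 = 0.51155.
So C = 412 × e^0.51155 = 412 × 1.66787 = 687.16 ppm.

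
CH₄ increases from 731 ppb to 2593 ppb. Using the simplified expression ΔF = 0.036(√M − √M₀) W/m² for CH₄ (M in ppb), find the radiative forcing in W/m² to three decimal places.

ΔF = 0.860 W/m²

CH₄: 0.036 × (√2593 − √731) = 0.036 × (50.9215 − 27.0370) = 0.036 × 23.8845 = 0.8598 W/m².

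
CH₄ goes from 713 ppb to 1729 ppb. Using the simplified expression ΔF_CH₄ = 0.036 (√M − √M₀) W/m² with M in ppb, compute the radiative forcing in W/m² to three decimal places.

CH₄: 0.036 × (√1729 − √713) = 0.036 × (41.5812 − 26.7021) = 0.036 × 14.8791 = 0.5356 W/m².

ΔF = 0.536 W/m²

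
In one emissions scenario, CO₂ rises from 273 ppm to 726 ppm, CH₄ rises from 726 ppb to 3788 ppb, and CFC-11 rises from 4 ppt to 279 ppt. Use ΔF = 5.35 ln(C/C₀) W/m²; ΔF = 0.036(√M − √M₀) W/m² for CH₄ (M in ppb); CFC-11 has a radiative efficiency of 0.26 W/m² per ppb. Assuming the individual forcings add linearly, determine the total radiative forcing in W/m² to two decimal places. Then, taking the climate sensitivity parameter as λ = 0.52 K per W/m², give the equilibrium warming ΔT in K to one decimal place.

CO₂: 5.35 × ln(726/273) = 5.35 × ln(2.65934) = 5.35 × 0.97808 = 5.2327 W/m².
CH₄: 0.036 × (√3788 − √726) = 0.036 × (61.5467 − 26.9444) = 0.036 × 34.6023 = 1.2457 W/m².
CFC-11: Δ = 279 − 4 = 275 ppt = 0.275 ppb; ΔF = 0.26 × 0.275 = 0.0715 W/m².
Total ΔF = 5.2327 + 1.2457 + 0.0715 = 6.5499 W/m².
ΔT = λ ΔF = 0.52 × 6.55 = 3.4060 K.

ΔF = 6.55 W/m²; ΔT = 3.4 K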